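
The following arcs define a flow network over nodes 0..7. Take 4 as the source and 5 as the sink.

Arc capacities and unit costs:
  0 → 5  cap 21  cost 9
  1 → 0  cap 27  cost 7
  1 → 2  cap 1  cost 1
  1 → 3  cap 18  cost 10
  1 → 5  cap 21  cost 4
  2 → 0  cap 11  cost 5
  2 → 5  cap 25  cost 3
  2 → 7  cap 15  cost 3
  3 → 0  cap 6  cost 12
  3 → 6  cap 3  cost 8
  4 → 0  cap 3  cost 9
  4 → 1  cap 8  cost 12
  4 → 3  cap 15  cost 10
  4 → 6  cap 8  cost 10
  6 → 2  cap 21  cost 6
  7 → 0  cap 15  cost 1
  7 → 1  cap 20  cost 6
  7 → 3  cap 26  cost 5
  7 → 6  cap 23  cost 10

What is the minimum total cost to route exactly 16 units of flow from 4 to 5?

Minimum cost for 16 units: 277

shortest-cost path #1: 4→1→5 push 8 @ unit cost 16 (adds 128)
shortest-cost path #2: 4→0→5 push 3 @ unit cost 18 (adds 54)
shortest-cost path #3: 4→6→2→5 push 5 @ unit cost 19 (adds 95)
total cost = 277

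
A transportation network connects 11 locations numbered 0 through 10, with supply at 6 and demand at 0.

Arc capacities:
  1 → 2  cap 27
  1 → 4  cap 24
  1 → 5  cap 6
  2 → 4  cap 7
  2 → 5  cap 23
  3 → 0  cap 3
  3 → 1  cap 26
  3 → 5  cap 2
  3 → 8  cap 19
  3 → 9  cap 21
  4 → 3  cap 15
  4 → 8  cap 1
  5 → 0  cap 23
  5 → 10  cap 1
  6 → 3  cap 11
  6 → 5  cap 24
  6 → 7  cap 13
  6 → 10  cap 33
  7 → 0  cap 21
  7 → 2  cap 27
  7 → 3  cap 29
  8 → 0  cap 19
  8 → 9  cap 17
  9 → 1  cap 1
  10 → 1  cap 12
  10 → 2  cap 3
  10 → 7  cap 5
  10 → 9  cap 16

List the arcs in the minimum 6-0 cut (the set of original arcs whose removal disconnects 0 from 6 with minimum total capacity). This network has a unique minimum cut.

Min-cut arcs: {(3,0), (5,0), (6,7), (8,0), (10,7)} (total capacity 63)

augment #1: 6→3→0 push 3
augment #2: 6→5→0 push 23
augment #3: 6→7→0 push 13
augment #4: 6→3→8→0 push 8
augment #5: 6→10→7→0 push 5
augment #6: 6→10→1→4→8→0 push 1
augment #7: 6→10→1→4→3→8→0 push 10
max flow = 63; residual-reachable set from 6 gives S-side
cut edges (S→T): {(3,0), (5,0), (6,7), (8,0), (10,7)} total cap 63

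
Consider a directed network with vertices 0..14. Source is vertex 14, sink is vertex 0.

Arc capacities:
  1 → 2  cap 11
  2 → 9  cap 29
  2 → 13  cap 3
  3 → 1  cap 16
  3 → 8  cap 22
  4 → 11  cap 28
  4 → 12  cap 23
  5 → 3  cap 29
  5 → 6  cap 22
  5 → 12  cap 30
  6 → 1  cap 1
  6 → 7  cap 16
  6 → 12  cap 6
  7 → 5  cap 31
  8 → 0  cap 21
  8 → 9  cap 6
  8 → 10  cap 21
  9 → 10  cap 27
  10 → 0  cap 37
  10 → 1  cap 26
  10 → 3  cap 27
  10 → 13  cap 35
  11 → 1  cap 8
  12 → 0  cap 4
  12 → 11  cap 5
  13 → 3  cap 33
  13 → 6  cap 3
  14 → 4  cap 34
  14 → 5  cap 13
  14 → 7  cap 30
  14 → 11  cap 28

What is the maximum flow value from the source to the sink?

Maximum flow value: 37

augment #1: 14→4→12→0 bottleneck 4, total now 4
augment #2: 14→5→3→8→0 bottleneck 13, total now 17
augment #3: 14→7→5→3→8→0 bottleneck 8, total now 25
augment #4: 14→7→5→3→8→10→0 bottleneck 1, total now 26
augment #5: 14→11→1→2→9→10→0 bottleneck 8, total now 34
augment #6: 14→7→5→3→1→2→9→10→0 bottleneck 3, total now 37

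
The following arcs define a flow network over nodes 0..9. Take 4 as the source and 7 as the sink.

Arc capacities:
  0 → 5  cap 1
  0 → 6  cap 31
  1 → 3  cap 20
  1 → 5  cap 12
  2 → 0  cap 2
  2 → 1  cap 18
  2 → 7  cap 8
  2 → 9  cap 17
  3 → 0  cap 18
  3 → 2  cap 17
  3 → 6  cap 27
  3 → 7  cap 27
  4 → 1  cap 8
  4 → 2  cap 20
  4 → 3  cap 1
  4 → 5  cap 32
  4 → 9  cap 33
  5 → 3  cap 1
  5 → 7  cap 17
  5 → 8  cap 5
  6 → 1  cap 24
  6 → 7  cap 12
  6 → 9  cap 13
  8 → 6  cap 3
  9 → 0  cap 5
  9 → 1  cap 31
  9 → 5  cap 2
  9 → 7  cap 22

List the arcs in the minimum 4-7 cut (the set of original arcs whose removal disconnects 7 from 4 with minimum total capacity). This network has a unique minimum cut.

Min-cut arcs: {(1,3), (2,0), (2,7), (4,3), (5,3), (5,7), (8,6), (9,0), (9,7)} (total capacity 79)

augment #1: 4→2→7 push 8
augment #2: 4→3→7 push 1
augment #3: 4→5→7 push 17
augment #4: 4→9→7 push 22
augment #5: 4→1→3→7 push 8
augment #6: 4→5→3→7 push 1
augment #7: 4→2→0→6→7 push 2
augment #8: 4→2→1→3→7 push 10
augment #9: 4→5→8→6→7 push 3
augment #10: 4→9→0→6→7 push 5
augment #11: 4→9→1→3→7 push 2
max flow = 79; residual-reachable set from 4 gives S-side
cut edges (S→T): {(1,3), (2,0), (2,7), (4,3), (5,3), (5,7), (8,6), (9,0), (9,7)} total cap 79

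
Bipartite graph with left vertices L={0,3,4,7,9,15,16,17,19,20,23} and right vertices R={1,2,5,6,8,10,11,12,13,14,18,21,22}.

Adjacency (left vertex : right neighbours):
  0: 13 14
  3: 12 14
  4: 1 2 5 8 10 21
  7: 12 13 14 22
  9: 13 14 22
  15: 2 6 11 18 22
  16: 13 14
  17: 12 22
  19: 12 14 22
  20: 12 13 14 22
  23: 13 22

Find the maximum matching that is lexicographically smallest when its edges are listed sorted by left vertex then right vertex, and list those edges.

Lex-smallest maximum matching: {(0,13), (3,12), (4,1), (7,14), (9,22), (15,2)}

|M| = 6 (so the lex-smallest maximum matching has 6 edges)
process left vertices in ascending order; for each, take the smallest-labelled available neighbour that still permits 6 edges overall, or leave it unmatched if none does
lex-smallest matching: {0-13, 3-12, 4-1, 7-14, 9-22, 15-2}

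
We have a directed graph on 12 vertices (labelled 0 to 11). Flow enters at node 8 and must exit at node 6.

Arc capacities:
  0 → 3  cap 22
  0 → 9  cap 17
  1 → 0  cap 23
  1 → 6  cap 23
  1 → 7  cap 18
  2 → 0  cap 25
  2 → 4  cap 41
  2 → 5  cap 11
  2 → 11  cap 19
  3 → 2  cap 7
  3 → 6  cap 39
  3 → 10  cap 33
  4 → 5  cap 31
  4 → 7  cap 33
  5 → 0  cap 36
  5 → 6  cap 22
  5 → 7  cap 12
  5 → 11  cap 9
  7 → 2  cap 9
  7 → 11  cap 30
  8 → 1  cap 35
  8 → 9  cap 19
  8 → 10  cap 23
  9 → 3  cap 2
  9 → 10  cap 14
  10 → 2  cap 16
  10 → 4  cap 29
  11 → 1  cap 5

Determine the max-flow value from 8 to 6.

augment #1: 8→1→6 bottleneck 23, total now 23
augment #2: 8→9→3→6 bottleneck 2, total now 25
augment #3: 8→1→0→3→6 bottleneck 12, total now 37
augment #4: 8→10→2→5→6 bottleneck 11, total now 48
augment #5: 8→10→4→5→6 bottleneck 11, total now 59
augment #6: 8→10→2→0→3→6 bottleneck 1, total now 60
augment #7: 8→9→10→2→0→3→6 bottleneck 4, total now 64
augment #8: 8→9→10→4→5→0→3→6 bottleneck 5, total now 69

Maximum flow value: 69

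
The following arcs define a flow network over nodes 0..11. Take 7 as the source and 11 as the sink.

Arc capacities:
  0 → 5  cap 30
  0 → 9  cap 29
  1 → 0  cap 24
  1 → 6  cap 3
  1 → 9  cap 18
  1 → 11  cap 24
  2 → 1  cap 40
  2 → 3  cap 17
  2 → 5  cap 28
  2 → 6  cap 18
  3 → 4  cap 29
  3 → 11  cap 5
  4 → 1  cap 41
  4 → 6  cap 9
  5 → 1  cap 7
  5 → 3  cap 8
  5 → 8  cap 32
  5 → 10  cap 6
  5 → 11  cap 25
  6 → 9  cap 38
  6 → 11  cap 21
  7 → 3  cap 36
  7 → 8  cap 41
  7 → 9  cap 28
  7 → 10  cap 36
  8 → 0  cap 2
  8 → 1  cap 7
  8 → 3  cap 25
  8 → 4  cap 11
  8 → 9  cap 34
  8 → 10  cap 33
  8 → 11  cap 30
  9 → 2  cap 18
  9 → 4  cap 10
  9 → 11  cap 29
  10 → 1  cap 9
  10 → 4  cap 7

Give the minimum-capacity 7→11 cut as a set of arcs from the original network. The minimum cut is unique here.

Min-cut arcs: {(3,4), (3,11), (7,8), (7,9), (10,1), (10,4)} (total capacity 119)

augment #1: 7→3→11 push 5
augment #2: 7→8→11 push 30
augment #3: 7→9→11 push 28
augment #4: 7→8→1→11 push 7
augment #5: 7→8→9→11 push 1
augment #6: 7→10→1→11 push 9
augment #7: 7→3→4→1→11 push 8
augment #8: 7→3→4→6→11 push 9
augment #9: 7→8→0→5→11 push 2
augment #10: 7→3→4→1→6→11 push 3
augment #11: 7→8→9→2→5→11 push 1
augment #12: 7→3→4→1→0→5→11 push 9
augment #13: 7→10→4→1→0→5→11 push 7
max flow = 119; residual-reachable set from 7 gives S-side
cut edges (S→T): {(3,4), (3,11), (7,8), (7,9), (10,1), (10,4)} total cap 119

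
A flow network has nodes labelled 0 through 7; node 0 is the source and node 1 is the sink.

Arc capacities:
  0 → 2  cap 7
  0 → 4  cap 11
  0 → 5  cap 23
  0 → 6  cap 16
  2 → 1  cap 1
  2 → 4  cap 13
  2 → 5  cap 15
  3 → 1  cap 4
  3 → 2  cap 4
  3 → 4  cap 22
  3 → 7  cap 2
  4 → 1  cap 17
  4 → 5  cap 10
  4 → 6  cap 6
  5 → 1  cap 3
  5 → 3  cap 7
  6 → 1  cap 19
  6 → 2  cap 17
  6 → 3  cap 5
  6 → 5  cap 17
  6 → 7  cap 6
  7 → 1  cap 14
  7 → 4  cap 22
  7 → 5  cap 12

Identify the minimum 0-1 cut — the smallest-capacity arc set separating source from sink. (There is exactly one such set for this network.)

augment #1: 0→2→1 push 1
augment #2: 0→4→1 push 11
augment #3: 0→5→1 push 3
augment #4: 0→6→1 push 16
augment #5: 0→2→4→1 push 6
augment #6: 0→5→3→1 push 4
augment #7: 0→5→3→7→1 push 2
augment #8: 0→5→3→4→6→1 push 1
max flow = 44; residual-reachable set from 0 gives S-side
cut edges (S→T): {(0,2), (0,4), (0,6), (5,1), (5,3)} total cap 44

Min-cut arcs: {(0,2), (0,4), (0,6), (5,1), (5,3)} (total capacity 44)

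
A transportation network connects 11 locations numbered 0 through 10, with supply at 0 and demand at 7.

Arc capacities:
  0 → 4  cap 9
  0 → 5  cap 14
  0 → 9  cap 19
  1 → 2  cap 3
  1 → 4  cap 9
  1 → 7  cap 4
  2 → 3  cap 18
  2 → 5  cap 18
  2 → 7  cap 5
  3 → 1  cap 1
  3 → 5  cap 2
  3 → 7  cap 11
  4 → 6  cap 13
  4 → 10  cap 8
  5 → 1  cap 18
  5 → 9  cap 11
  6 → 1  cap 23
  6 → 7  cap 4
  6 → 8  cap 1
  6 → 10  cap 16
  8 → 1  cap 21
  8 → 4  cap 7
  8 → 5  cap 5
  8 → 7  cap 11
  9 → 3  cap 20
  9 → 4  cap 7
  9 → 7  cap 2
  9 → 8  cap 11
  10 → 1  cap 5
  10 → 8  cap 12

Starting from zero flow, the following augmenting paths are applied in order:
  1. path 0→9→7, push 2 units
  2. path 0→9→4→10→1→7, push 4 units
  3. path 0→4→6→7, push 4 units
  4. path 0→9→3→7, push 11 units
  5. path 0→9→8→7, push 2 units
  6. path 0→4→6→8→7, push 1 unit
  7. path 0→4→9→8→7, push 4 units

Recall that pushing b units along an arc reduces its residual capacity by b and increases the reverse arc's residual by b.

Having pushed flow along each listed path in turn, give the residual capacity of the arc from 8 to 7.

Residual capacity of (8,7): 4

after path 1 (0→9→7, push 2): res(8,7)=11
after path 2 (0→9→4→10→1→7, push 4): res(8,7)=11
after path 3 (0→4→6→7, push 4): res(8,7)=11
after path 4 (0→9→3→7, push 11): res(8,7)=11
after path 5 (0→9→8→7, push 2): res(8,7)=9
after path 6 (0→4→6→8→7, push 1): res(8,7)=8
after path 7 (0→4→9→8→7, push 4): res(8,7)=4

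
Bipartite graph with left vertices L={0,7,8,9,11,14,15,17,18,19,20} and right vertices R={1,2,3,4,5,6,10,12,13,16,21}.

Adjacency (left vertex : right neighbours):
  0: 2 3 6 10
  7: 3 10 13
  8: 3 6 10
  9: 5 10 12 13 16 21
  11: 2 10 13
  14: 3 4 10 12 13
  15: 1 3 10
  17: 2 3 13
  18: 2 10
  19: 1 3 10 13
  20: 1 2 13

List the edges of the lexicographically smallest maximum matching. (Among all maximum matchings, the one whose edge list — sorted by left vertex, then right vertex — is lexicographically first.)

Lex-smallest maximum matching: {(0,2), (7,3), (8,6), (9,5), (11,10), (14,4), (15,1), (17,13)}

|M| = 8 (so the lex-smallest maximum matching has 8 edges)
process left vertices in ascending order; for each, take the smallest-labelled available neighbour that still permits 8 edges overall, or leave it unmatched if none does
lex-smallest matching: {0-2, 7-3, 8-6, 9-5, 11-10, 14-4, 15-1, 17-13}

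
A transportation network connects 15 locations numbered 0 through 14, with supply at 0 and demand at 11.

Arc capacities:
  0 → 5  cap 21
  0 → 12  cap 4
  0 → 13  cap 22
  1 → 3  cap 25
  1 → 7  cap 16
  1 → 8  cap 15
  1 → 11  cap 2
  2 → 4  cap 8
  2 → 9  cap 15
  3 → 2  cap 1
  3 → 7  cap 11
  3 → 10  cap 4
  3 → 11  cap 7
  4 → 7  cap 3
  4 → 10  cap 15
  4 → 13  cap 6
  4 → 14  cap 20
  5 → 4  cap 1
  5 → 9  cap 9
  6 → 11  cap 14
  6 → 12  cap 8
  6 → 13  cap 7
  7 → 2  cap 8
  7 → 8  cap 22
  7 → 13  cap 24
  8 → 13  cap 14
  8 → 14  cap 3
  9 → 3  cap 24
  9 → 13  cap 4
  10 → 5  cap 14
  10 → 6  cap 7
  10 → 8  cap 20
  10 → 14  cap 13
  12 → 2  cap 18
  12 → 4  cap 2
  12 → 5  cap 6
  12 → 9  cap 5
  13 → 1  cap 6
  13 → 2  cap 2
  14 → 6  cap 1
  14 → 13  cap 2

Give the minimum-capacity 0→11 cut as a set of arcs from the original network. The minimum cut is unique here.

Min-cut arcs: {(1,11), (3,11), (10,6), (14,6)} (total capacity 17)

augment #1: 0→13→1→11 push 2
augment #2: 0→5→9→3→11 push 7
augment #3: 0→5→4→10→6→11 push 1
augment #4: 0→12→4→10→6→11 push 2
augment #5: 0→5→9→3→10→6→11 push 2
augment #6: 0→12→2→4→10→6→11 push 2
augment #7: 0→13→1→8→14→6→11 push 1
max flow = 17; residual-reachable set from 0 gives S-side
cut edges (S→T): {(1,11), (3,11), (10,6), (14,6)} total cap 17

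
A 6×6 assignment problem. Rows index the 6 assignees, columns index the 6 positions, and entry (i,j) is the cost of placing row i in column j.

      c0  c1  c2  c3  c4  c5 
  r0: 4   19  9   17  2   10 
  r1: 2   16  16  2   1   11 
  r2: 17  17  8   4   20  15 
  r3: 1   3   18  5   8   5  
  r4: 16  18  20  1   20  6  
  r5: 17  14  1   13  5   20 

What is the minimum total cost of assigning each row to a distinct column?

optimal assignment: row0→col4 (cost 2), row1→col0 (cost 2), row2→col3 (cost 4), row3→col1 (cost 3), row4→col5 (cost 6), row5→col2 (cost 1)
total = 2 + 2 + 4 + 3 + 6 + 1 = 18

Minimum assignment cost: 18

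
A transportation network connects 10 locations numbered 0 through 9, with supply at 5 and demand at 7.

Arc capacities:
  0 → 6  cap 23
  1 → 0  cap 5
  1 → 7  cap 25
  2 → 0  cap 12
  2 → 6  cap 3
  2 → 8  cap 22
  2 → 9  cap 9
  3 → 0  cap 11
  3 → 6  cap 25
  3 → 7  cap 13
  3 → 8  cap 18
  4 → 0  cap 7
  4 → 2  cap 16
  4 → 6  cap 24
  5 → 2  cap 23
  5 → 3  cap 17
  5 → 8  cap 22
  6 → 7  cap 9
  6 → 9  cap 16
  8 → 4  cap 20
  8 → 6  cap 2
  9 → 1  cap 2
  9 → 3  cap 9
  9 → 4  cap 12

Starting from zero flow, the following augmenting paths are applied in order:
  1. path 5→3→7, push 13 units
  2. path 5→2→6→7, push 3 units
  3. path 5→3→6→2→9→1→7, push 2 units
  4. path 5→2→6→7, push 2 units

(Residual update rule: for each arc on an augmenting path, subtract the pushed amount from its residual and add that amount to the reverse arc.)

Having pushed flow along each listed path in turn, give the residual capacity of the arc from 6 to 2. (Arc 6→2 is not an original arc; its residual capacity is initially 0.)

Residual capacity of (6,2): 3

after path 1 (5→3→7, push 13): res(6,2)=0
after path 2 (5→2→6→7, push 3): res(6,2)=3
after path 3 (5→3→6→2→9→1→7, push 2): res(6,2)=1
after path 4 (5→2→6→7, push 2): res(6,2)=3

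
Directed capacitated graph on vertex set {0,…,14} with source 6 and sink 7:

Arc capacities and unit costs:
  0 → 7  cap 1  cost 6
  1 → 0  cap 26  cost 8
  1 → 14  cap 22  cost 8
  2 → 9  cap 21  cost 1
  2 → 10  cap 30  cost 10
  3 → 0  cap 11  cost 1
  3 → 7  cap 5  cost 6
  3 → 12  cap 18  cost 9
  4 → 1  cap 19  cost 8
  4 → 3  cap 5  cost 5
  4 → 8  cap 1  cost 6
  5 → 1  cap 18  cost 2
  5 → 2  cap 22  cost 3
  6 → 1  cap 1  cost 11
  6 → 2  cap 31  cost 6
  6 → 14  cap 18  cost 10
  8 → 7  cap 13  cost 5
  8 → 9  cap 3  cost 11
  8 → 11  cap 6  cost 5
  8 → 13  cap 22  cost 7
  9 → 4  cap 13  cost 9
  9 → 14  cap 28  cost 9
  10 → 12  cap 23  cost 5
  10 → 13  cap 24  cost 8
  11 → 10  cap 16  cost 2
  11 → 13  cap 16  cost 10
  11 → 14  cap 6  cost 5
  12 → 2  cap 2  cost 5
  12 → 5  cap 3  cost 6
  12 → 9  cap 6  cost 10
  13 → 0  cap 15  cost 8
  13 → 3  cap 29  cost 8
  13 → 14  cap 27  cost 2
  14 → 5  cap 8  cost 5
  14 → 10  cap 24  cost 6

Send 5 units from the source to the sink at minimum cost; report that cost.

shortest-cost path #1: 6→1→0→7 push 1 @ unit cost 25 (adds 25)
shortest-cost path #2: 6→2→9→4→8→7 push 1 @ unit cost 27 (adds 27)
shortest-cost path #3: 6→2→9→4→3→7 push 3 @ unit cost 27 (adds 81)
total cost = 133

Minimum cost for 5 units: 133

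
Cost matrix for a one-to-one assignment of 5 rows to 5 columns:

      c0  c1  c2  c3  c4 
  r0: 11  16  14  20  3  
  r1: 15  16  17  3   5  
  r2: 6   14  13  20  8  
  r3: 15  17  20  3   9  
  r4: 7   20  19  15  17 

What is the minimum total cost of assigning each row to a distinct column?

optimal assignment: row0→col4 (cost 3), row1→col1 (cost 16), row2→col2 (cost 13), row3→col3 (cost 3), row4→col0 (cost 7)
total = 3 + 16 + 13 + 3 + 7 = 42

Minimum assignment cost: 42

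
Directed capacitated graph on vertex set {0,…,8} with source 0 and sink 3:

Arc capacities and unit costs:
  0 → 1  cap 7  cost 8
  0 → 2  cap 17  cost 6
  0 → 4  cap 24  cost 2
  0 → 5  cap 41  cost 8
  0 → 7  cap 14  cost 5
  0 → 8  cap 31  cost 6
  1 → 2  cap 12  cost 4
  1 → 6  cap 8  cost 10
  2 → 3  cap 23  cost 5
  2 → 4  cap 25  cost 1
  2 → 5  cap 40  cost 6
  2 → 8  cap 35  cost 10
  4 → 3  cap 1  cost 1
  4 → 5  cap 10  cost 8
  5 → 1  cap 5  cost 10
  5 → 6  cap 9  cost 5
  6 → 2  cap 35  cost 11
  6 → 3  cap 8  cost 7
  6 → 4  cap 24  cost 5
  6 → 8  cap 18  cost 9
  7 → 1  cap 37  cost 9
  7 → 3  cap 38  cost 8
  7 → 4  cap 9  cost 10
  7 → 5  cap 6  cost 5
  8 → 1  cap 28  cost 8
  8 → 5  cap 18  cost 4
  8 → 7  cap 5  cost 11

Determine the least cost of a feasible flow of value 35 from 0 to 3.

Minimum cost for 35 units: 423

shortest-cost path #1: 0→4→3 push 1 @ unit cost 3 (adds 3)
shortest-cost path #2: 0→2→3 push 17 @ unit cost 11 (adds 187)
shortest-cost path #3: 0→7→3 push 14 @ unit cost 13 (adds 182)
shortest-cost path #4: 0→1→2→3 push 3 @ unit cost 17 (adds 51)
total cost = 423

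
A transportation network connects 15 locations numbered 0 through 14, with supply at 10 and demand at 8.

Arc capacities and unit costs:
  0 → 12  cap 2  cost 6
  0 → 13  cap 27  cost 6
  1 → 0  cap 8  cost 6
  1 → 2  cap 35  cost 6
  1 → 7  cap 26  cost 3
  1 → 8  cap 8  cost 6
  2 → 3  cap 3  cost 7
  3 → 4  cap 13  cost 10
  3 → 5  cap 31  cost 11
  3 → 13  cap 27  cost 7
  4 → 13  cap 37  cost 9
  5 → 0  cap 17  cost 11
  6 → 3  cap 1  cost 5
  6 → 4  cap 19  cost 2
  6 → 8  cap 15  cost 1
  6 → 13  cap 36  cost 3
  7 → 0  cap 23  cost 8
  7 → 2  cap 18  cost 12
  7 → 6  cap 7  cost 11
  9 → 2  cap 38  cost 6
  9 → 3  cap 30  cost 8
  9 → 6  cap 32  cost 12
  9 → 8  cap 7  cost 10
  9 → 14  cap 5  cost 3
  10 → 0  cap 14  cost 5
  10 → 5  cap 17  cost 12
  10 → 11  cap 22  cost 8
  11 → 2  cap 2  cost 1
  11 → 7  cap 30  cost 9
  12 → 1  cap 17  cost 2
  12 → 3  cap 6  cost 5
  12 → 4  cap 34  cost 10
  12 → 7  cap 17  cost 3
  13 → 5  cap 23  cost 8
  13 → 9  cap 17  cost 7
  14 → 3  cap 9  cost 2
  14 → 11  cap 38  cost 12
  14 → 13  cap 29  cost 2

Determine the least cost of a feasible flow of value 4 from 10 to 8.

shortest-cost path #1: 10→0→12→1→8 push 2 @ unit cost 19 (adds 38)
shortest-cost path #2: 10→0→13→9→8 push 2 @ unit cost 28 (adds 56)
total cost = 94

Minimum cost for 4 units: 94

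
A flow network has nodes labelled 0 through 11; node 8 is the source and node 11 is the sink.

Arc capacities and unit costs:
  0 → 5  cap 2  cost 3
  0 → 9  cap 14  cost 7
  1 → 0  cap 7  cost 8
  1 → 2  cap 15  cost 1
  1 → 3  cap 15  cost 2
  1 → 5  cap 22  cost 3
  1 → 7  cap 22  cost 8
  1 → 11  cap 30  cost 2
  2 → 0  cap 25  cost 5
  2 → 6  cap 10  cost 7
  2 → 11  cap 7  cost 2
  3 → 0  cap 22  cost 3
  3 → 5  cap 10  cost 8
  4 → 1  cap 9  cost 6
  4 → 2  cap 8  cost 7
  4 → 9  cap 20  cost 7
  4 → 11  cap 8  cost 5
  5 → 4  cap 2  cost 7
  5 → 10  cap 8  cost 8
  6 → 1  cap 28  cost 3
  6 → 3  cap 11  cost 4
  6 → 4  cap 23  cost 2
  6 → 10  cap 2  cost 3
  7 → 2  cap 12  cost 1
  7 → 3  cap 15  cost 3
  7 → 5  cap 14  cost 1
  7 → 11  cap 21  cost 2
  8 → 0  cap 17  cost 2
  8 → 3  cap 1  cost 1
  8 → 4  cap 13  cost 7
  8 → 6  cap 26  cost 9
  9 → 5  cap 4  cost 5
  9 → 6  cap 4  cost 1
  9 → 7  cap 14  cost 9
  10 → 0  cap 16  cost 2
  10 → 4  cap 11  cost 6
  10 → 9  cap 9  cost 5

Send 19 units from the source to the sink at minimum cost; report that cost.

shortest-cost path #1: 8→4→11 push 8 @ unit cost 12 (adds 96)
shortest-cost path #2: 8→6→1→11 push 11 @ unit cost 14 (adds 154)
total cost = 250

Minimum cost for 19 units: 250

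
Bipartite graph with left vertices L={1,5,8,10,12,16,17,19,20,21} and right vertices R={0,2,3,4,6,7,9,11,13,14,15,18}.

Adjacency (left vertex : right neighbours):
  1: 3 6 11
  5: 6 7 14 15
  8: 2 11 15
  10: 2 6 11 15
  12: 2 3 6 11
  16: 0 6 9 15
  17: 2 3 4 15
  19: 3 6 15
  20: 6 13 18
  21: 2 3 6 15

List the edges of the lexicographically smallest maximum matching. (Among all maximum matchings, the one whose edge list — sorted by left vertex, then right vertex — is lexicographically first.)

Lex-smallest maximum matching: {(1,3), (5,7), (8,2), (10,6), (12,11), (16,0), (17,4), (19,15), (20,13)}

|M| = 9 (so the lex-smallest maximum matching has 9 edges)
process left vertices in ascending order; for each, take the smallest-labelled available neighbour that still permits 9 edges overall, or leave it unmatched if none does
lex-smallest matching: {1-3, 5-7, 8-2, 10-6, 12-11, 16-0, 17-4, 19-15, 20-13}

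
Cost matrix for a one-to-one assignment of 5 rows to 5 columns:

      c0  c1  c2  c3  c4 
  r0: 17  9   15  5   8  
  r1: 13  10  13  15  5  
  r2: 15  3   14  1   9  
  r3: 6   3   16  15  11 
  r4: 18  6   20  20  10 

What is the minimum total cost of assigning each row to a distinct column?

Minimum assignment cost: 33

optimal assignment: row0→col2 (cost 15), row1→col4 (cost 5), row2→col3 (cost 1), row3→col0 (cost 6), row4→col1 (cost 6)
total = 15 + 5 + 1 + 6 + 6 = 33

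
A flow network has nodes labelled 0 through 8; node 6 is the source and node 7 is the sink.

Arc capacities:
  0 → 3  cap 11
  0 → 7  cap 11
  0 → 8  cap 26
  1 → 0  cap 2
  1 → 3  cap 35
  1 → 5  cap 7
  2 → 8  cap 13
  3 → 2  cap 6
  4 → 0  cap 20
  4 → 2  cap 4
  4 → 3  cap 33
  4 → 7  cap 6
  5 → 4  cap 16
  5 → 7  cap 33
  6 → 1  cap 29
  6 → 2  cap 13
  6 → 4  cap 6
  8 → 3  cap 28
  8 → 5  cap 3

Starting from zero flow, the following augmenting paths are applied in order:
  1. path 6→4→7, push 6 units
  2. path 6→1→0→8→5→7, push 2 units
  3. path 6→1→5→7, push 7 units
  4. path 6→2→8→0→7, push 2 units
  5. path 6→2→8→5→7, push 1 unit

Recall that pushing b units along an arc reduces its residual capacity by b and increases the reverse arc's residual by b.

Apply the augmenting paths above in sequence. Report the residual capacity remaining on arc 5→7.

Residual capacity of (5,7): 23

after path 1 (6→4→7, push 6): res(5,7)=33
after path 2 (6→1→0→8→5→7, push 2): res(5,7)=31
after path 3 (6→1→5→7, push 7): res(5,7)=24
after path 4 (6→2→8→0→7, push 2): res(5,7)=24
after path 5 (6→2→8→5→7, push 1): res(5,7)=23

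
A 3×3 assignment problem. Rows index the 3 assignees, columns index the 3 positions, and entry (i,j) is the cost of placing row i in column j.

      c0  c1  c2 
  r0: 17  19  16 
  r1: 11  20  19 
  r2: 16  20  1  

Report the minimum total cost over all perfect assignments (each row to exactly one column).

optimal assignment: row0→col1 (cost 19), row1→col0 (cost 11), row2→col2 (cost 1)
total = 19 + 11 + 1 = 31

Minimum assignment cost: 31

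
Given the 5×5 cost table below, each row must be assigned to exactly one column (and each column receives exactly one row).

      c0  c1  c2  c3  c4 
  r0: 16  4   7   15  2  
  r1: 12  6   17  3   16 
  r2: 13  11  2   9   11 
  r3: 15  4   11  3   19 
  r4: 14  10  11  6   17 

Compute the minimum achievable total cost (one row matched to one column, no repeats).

Minimum assignment cost: 25

optimal assignment: row0→col4 (cost 2), row1→col3 (cost 3), row2→col2 (cost 2), row3→col1 (cost 4), row4→col0 (cost 14)
total = 2 + 3 + 2 + 4 + 14 = 25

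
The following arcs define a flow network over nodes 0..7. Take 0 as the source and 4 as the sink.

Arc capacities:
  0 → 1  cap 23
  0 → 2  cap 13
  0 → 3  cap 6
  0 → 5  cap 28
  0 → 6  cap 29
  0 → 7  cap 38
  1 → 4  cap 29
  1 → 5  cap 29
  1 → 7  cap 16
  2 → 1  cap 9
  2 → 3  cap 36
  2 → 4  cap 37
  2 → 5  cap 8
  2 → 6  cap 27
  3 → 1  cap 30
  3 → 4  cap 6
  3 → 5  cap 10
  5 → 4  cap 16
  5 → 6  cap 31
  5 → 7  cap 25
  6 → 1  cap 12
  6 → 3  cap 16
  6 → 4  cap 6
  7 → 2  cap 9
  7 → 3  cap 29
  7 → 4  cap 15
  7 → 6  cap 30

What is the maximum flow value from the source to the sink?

Maximum flow value: 94

augment #1: 0→1→4 bottleneck 23, total now 23
augment #2: 0→2→4 bottleneck 13, total now 36
augment #3: 0→3→4 bottleneck 6, total now 42
augment #4: 0→5→4 bottleneck 16, total now 58
augment #5: 0→6→4 bottleneck 6, total now 64
augment #6: 0→7→4 bottleneck 15, total now 79
augment #7: 0→6→1→4 bottleneck 6, total now 85
augment #8: 0→7→2→4 bottleneck 9, total now 94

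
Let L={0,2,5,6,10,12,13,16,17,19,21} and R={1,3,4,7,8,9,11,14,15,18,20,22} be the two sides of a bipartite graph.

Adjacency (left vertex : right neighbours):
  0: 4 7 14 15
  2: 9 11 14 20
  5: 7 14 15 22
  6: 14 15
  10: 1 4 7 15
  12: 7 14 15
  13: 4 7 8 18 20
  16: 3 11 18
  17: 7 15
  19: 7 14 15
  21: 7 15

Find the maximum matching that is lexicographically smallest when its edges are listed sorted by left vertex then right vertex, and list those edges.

Lex-smallest maximum matching: {(0,4), (2,9), (5,22), (6,14), (10,1), (12,7), (13,8), (16,3), (17,15)}

|M| = 9 (so the lex-smallest maximum matching has 9 edges)
process left vertices in ascending order; for each, take the smallest-labelled available neighbour that still permits 9 edges overall, or leave it unmatched if none does
lex-smallest matching: {0-4, 2-9, 5-22, 6-14, 10-1, 12-7, 13-8, 16-3, 17-15}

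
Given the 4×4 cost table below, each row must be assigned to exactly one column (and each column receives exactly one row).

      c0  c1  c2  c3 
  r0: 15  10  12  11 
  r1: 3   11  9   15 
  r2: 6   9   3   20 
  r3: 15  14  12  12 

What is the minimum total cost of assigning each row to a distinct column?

Minimum assignment cost: 28

optimal assignment: row0→col1 (cost 10), row1→col0 (cost 3), row2→col2 (cost 3), row3→col3 (cost 12)
total = 10 + 3 + 3 + 12 = 28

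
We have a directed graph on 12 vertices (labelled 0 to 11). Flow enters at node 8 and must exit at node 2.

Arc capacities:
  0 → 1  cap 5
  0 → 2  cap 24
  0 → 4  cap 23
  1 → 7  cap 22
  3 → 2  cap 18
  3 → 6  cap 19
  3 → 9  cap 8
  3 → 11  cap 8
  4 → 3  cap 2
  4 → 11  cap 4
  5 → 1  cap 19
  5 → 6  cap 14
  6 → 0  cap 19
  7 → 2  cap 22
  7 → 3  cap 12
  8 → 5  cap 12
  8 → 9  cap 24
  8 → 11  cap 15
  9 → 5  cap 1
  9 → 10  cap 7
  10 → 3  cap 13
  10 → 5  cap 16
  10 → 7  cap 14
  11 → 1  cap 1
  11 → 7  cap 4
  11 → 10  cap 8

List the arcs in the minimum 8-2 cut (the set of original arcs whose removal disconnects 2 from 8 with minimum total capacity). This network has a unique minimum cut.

augment #1: 8→11→7→2 push 4
augment #2: 8→5→1→7→2 push 12
augment #3: 8→9→10→3→2 push 7
augment #4: 8→11→1→7→2 push 1
augment #5: 8→11→10→3→2 push 6
augment #6: 8→11→10→7→2 push 2
augment #7: 8→9→5→1→7→2 push 1
max flow = 33; residual-reachable set from 8 gives S-side
cut edges (S→T): {(8,5), (9,5), (9,10), (11,1), (11,7), (11,10)} total cap 33

Min-cut arcs: {(8,5), (9,5), (9,10), (11,1), (11,7), (11,10)} (total capacity 33)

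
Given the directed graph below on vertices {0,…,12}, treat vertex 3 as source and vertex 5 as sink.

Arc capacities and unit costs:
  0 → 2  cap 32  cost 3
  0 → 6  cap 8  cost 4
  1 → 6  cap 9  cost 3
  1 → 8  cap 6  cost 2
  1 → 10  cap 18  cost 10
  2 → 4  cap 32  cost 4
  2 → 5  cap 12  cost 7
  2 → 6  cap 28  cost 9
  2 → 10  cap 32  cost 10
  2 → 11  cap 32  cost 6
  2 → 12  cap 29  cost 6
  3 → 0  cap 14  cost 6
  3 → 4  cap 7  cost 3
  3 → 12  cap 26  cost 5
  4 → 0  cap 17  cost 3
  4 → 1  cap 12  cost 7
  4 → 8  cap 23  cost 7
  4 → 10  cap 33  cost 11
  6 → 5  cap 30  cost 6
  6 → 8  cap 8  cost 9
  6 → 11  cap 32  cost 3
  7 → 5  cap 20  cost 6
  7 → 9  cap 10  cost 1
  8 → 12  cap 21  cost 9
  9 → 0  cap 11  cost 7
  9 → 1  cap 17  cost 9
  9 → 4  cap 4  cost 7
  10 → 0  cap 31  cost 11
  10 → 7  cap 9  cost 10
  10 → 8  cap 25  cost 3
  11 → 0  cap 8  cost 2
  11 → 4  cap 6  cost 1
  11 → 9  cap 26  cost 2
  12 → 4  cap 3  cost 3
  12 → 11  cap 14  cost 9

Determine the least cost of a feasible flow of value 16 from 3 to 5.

shortest-cost path #1: 3→0→2→5 push 12 @ unit cost 16 (adds 192)
shortest-cost path #2: 3→0→6→5 push 2 @ unit cost 16 (adds 32)
shortest-cost path #3: 3→4→0→6→5 push 2 @ unit cost 16 (adds 32)
total cost = 256

Minimum cost for 16 units: 256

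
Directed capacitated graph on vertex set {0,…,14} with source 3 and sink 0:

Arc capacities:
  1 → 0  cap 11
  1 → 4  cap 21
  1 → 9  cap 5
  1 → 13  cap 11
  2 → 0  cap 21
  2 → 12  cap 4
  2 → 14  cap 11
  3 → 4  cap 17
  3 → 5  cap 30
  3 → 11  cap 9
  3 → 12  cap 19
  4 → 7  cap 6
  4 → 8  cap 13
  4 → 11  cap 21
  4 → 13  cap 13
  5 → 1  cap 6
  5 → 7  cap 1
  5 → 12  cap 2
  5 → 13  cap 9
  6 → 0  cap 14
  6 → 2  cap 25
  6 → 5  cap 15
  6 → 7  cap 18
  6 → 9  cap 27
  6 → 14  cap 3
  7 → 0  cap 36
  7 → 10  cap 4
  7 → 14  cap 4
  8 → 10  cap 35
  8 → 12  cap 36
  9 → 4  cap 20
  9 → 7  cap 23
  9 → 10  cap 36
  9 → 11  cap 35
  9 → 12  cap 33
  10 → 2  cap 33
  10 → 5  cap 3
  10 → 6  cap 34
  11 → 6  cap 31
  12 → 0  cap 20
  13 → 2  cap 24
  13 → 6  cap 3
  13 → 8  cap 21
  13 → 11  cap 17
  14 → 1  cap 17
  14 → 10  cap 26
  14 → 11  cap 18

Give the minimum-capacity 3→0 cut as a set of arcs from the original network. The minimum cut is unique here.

augment #1: 3→12→0 push 19
augment #2: 3→4→7→0 push 6
augment #3: 3→5→1→0 push 6
augment #4: 3→5→7→0 push 1
augment #5: 3→5→12→0 push 1
augment #6: 3→11→6→0 push 9
augment #7: 3→4→11→6→0 push 5
augment #8: 3→4→13→2→0 push 6
augment #9: 3→5→13→2→0 push 9
max flow = 62; residual-reachable set from 3 gives S-side
cut edges (S→T): {(3,4), (3,11), (5,1), (5,7), (5,13), (12,0)} total cap 62

Min-cut arcs: {(3,4), (3,11), (5,1), (5,7), (5,13), (12,0)} (total capacity 62)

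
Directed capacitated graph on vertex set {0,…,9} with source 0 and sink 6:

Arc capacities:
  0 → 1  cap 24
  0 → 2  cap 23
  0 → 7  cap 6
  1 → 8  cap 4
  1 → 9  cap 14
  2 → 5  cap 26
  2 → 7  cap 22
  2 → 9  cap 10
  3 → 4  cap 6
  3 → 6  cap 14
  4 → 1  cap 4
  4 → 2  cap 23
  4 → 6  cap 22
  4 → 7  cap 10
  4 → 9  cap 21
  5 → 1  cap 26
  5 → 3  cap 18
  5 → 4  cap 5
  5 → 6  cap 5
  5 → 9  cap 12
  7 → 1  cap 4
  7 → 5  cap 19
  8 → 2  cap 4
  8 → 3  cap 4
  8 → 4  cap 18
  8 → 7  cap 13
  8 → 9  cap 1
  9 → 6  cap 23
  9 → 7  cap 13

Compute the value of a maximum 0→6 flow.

Maximum flow value: 47

augment #1: 0→1→9→6 bottleneck 14, total now 14
augment #2: 0→2→5→6 bottleneck 5, total now 19
augment #3: 0→2→9→6 bottleneck 9, total now 28
augment #4: 0→1→8→3→6 bottleneck 4, total now 32
augment #5: 0→2→5→3→6 bottleneck 9, total now 41
augment #6: 0→7→5→3→6 bottleneck 1, total now 42
augment #7: 0→7→5→4→6 bottleneck 5, total now 47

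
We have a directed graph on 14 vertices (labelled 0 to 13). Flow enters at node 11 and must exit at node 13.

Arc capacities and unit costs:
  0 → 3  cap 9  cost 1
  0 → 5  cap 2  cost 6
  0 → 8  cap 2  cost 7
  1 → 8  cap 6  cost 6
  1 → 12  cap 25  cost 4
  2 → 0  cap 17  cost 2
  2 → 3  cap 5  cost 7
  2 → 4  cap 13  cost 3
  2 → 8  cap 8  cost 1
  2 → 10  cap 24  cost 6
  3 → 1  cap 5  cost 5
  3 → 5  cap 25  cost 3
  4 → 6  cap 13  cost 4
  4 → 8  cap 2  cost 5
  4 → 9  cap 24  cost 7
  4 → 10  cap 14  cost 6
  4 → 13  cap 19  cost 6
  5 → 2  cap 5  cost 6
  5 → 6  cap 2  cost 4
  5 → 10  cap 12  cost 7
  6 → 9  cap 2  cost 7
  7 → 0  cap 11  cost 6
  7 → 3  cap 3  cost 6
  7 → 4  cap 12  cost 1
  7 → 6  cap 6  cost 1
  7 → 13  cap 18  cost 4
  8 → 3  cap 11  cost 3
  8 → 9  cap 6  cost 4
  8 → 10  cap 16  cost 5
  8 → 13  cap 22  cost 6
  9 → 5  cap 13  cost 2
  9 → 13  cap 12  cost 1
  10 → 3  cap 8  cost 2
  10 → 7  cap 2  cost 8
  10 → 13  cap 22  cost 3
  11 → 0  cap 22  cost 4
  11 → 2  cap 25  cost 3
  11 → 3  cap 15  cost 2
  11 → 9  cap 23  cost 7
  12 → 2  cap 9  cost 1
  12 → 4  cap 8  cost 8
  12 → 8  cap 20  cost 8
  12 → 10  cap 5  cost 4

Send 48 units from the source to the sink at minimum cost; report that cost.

Minimum cost for 48 units: 545

shortest-cost path #1: 11→9→13 push 12 @ unit cost 8 (adds 96)
shortest-cost path #2: 11→2→8→13 push 8 @ unit cost 10 (adds 80)
shortest-cost path #3: 11→2→4→13 push 13 @ unit cost 12 (adds 156)
shortest-cost path #4: 11→2→10→13 push 4 @ unit cost 12 (adds 48)
shortest-cost path #5: 11→3→5→10→13 push 11 @ unit cost 15 (adds 165)
total cost = 545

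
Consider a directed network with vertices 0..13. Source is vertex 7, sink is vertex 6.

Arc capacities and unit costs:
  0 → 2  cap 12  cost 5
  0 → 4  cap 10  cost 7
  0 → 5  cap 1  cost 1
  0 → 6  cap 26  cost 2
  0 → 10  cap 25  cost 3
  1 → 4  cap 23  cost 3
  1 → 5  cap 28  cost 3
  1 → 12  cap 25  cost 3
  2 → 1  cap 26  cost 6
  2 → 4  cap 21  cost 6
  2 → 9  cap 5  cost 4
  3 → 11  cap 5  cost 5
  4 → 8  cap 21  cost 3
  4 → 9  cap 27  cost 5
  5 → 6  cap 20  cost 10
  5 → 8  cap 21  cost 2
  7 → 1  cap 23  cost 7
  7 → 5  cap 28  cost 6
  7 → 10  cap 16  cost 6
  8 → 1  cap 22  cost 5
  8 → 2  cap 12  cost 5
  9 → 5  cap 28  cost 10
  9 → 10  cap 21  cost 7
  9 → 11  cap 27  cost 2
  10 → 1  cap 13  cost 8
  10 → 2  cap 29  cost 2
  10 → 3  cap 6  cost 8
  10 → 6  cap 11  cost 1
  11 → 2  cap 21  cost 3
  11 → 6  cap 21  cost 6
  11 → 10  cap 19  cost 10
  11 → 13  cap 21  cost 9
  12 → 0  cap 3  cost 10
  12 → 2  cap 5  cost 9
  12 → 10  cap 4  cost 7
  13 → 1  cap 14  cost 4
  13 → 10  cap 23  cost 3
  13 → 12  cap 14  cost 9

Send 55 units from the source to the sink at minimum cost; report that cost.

shortest-cost path #1: 7→10→6 push 11 @ unit cost 7 (adds 77)
shortest-cost path #2: 7→5→6 push 20 @ unit cost 16 (adds 320)
shortest-cost path #3: 7→10→2→9→11→6 push 5 @ unit cost 20 (adds 100)
shortest-cost path #4: 7→1→12→0→6 push 3 @ unit cost 22 (adds 66)
shortest-cost path #5: 7→1→4→9→11→6 push 16 @ unit cost 23 (adds 368)
total cost = 931

Minimum cost for 55 units: 931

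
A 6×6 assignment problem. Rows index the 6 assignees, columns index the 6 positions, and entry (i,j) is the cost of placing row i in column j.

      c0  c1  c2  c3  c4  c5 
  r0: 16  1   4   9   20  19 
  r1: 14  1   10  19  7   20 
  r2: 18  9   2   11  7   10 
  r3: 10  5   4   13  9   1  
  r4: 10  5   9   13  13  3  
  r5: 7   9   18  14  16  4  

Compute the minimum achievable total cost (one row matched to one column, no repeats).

one of 4 optimal assignments: row0→col1 (cost 1), row1→col4 (cost 7), row2→col2 (cost 2), row3→col5 (cost 1), row4→col3 (cost 13), row5→col0 (cost 7)
total = 1 + 7 + 2 + 1 + 13 + 7 = 31

Minimum assignment cost: 31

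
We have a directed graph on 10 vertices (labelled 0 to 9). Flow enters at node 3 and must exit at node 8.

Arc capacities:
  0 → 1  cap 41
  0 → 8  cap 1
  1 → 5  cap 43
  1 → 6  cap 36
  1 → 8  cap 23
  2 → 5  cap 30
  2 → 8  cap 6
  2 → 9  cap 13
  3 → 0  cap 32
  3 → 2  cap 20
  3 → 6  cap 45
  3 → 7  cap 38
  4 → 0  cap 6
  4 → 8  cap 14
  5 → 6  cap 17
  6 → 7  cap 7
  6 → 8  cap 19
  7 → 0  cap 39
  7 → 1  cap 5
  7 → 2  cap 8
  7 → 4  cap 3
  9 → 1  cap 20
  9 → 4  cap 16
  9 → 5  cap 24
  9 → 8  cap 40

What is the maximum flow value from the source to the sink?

augment #1: 3→0→8 bottleneck 1, total now 1
augment #2: 3→2→8 bottleneck 6, total now 7
augment #3: 3→6→8 bottleneck 19, total now 26
augment #4: 3→0→1→8 bottleneck 23, total now 49
augment #5: 3→2→9→8 bottleneck 13, total now 62
augment #6: 3→7→4→8 bottleneck 3, total now 65

Maximum flow value: 65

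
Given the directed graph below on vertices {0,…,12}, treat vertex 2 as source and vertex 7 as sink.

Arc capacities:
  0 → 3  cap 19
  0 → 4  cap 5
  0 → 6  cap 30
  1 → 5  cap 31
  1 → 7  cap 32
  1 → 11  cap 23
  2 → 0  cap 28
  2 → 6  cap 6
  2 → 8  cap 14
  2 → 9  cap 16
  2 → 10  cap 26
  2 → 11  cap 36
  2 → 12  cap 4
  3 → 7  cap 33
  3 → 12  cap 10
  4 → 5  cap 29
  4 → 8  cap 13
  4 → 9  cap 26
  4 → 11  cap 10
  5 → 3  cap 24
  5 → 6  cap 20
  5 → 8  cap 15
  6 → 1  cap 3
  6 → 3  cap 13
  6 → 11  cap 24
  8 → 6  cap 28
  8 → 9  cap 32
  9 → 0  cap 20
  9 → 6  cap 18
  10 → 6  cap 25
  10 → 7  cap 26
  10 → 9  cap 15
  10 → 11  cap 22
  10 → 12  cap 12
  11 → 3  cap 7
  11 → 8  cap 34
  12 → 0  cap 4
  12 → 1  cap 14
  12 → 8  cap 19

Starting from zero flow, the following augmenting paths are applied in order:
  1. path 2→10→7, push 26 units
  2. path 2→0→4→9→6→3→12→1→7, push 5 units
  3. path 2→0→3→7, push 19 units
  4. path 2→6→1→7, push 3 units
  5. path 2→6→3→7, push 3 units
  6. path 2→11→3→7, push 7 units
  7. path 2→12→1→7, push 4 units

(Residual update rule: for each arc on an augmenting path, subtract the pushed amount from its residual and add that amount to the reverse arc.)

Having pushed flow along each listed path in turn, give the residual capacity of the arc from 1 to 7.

after path 1 (2→10→7, push 26): res(1,7)=32
after path 2 (2→0→4→9→6→3→12→1→7, push 5): res(1,7)=27
after path 3 (2→0→3→7, push 19): res(1,7)=27
after path 4 (2→6→1→7, push 3): res(1,7)=24
after path 5 (2→6→3→7, push 3): res(1,7)=24
after path 6 (2→11→3→7, push 7): res(1,7)=24
after path 7 (2→12→1→7, push 4): res(1,7)=20

Residual capacity of (1,7): 20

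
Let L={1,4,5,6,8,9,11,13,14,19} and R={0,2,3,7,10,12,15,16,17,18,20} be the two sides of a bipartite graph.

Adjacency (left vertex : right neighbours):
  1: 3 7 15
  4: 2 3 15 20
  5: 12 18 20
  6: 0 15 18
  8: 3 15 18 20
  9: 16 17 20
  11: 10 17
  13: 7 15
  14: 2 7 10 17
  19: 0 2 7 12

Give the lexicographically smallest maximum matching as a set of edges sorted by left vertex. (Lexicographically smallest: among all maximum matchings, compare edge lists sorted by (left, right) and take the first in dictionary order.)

|M| = 10 (so the lex-smallest maximum matching has 10 edges)
process left vertices in ascending order; for each, take the smallest-labelled available neighbour that still permits 10 edges overall, or leave it unmatched if none does
lex-smallest matching: {1-3, 4-2, 5-12, 6-0, 8-18, 9-16, 11-10, 13-15, 14-17, 19-7}

Lex-smallest maximum matching: {(1,3), (4,2), (5,12), (6,0), (8,18), (9,16), (11,10), (13,15), (14,17), (19,7)}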